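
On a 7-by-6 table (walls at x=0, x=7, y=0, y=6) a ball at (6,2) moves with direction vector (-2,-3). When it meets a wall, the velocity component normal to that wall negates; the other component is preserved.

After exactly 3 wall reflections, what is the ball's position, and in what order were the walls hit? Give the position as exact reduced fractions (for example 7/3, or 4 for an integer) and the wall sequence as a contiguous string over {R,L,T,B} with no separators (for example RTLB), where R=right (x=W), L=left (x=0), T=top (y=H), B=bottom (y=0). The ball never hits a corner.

1. t=2/3 → B at (14/3,0); v=(-2,3)
2. t=2 → T at (2/3,6); v=(-2,-3)
3. t=1/3 → L at (0,5); v=(2,-3)

Final position: (0,5)
Wall sequence: BTL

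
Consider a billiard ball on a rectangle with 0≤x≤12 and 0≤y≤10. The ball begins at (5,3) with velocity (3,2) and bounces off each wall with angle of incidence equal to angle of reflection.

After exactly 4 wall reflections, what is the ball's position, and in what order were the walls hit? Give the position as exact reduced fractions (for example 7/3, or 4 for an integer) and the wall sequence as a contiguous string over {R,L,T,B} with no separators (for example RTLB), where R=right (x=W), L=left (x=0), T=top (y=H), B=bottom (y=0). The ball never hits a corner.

Final position: (13/2,0)
Wall sequence: RTLB

1. t=7/3 → R at (12,23/3); v=(-3,2)
2. t=7/6 → T at (17/2,10); v=(-3,-2)
3. t=17/6 → L at (0,13/3); v=(3,-2)
4. t=13/6 → B at (13/2,0); v=(3,2)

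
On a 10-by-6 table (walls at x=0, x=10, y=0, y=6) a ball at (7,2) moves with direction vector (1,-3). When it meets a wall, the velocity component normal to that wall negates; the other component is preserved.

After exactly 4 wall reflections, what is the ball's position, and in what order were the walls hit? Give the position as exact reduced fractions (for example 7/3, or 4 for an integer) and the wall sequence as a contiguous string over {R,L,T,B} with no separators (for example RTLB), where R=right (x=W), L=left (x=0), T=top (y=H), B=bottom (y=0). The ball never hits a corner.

1. t=2/3 → B at (23/3,0); v=(1,3)
2. t=2 → T at (29/3,6); v=(1,-3)
3. t=1/3 → R at (10,5); v=(-1,-3)
4. t=5/3 → B at (25/3,0); v=(-1,3)

Final position: (25/3,0)
Wall sequence: BTRB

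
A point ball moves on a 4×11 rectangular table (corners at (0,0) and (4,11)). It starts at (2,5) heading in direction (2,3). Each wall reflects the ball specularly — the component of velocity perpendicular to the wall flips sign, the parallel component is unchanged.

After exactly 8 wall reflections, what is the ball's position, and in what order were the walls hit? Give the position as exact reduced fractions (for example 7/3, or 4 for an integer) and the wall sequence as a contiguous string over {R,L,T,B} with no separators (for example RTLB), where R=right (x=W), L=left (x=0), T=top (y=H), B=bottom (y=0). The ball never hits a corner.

1. t=1 → R at (4,8); v=(-2,3)
2. t=1 → T at (2,11); v=(-2,-3)
3. t=1 → L at (0,8); v=(2,-3)
4. t=2 → R at (4,2); v=(-2,-3)
5. t=2/3 → B at (8/3,0); v=(-2,3)
6. t=4/3 → L at (0,4); v=(2,3)
7. t=2 → R at (4,10); v=(-2,3)
8. t=1/3 → T at (10/3,11); v=(-2,-3)

Final position: (10/3,11)
Wall sequence: RTLRBLRT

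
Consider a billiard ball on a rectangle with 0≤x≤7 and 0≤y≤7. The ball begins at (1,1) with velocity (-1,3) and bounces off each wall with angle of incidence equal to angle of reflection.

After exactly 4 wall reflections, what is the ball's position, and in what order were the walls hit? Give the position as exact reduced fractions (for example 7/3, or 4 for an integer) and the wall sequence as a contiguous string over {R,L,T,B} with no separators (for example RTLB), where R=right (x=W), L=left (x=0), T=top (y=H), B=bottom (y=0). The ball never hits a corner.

1. t=1 → L at (0,4); v=(1,3)
2. t=1 → T at (1,7); v=(1,-3)
3. t=7/3 → B at (10/3,0); v=(1,3)
4. t=7/3 → T at (17/3,7); v=(1,-3)

Final position: (17/3,7)
Wall sequence: LTBT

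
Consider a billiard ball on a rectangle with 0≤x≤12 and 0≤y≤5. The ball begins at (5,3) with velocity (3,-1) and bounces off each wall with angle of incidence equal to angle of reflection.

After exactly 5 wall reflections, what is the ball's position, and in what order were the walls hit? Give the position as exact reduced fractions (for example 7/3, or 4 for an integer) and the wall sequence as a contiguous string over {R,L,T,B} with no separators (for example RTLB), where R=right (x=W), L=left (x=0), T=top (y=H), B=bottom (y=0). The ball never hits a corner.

1. t=7/3 → R at (12,2/3); v=(-3,-1)
2. t=2/3 → B at (10,0); v=(-3,1)
3. t=10/3 → L at (0,10/3); v=(3,1)
4. t=5/3 → T at (5,5); v=(3,-1)
5. t=7/3 → R at (12,8/3); v=(-3,-1)

Final position: (12,8/3)
Wall sequence: RBLTR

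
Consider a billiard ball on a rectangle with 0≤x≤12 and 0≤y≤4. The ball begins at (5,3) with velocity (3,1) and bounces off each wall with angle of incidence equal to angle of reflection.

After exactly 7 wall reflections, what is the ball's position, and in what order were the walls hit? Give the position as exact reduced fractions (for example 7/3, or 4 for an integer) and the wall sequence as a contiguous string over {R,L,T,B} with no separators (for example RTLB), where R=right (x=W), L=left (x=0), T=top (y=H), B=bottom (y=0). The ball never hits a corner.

Final position: (4,0)
Wall sequence: TRBLTRB

1. t=1 → T at (8,4); v=(3,-1)
2. t=4/3 → R at (12,8/3); v=(-3,-1)
3. t=8/3 → B at (4,0); v=(-3,1)
4. t=4/3 → L at (0,4/3); v=(3,1)
5. t=8/3 → T at (8,4); v=(3,-1)
6. t=4/3 → R at (12,8/3); v=(-3,-1)
7. t=8/3 → B at (4,0); v=(-3,1)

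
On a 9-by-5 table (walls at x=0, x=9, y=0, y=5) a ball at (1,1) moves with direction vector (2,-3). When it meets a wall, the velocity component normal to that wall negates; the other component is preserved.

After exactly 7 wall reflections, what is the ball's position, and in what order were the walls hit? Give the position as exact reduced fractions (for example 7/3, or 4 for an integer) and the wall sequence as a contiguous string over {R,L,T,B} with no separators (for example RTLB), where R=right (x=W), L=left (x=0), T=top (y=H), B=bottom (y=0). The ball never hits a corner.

Final position: (0,9/2)
Wall sequence: BTBRTBL

1. t=1/3 → B at (5/3,0); v=(2,3)
2. t=5/3 → T at (5,5); v=(2,-3)
3. t=5/3 → B at (25/3,0); v=(2,3)
4. t=1/3 → R at (9,1); v=(-2,3)
5. t=4/3 → T at (19/3,5); v=(-2,-3)
6. t=5/3 → B at (3,0); v=(-2,3)
7. t=3/2 → L at (0,9/2); v=(2,3)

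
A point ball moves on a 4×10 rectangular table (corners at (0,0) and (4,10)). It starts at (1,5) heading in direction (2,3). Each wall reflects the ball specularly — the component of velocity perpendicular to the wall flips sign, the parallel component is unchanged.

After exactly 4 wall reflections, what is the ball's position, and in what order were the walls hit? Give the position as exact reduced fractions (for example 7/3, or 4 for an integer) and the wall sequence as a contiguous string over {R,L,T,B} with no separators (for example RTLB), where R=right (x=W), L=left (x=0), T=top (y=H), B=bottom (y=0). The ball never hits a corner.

Final position: (3,0)
Wall sequence: RTLB

1. t=3/2 → R at (4,19/2); v=(-2,3)
2. t=1/6 → T at (11/3,10); v=(-2,-3)
3. t=11/6 → L at (0,9/2); v=(2,-3)
4. t=3/2 → B at (3,0); v=(2,3)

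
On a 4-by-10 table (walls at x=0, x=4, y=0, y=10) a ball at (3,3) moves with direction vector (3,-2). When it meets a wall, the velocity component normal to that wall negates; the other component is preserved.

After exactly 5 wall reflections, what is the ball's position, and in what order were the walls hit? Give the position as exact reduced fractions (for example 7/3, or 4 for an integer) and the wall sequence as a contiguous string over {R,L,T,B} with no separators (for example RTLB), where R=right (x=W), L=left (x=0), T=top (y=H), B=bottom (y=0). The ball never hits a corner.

1. t=1/3 → R at (4,7/3); v=(-3,-2)
2. t=7/6 → B at (1/2,0); v=(-3,2)
3. t=1/6 → L at (0,1/3); v=(3,2)
4. t=4/3 → R at (4,3); v=(-3,2)
5. t=4/3 → L at (0,17/3); v=(3,2)

Final position: (0,17/3)
Wall sequence: RBLRL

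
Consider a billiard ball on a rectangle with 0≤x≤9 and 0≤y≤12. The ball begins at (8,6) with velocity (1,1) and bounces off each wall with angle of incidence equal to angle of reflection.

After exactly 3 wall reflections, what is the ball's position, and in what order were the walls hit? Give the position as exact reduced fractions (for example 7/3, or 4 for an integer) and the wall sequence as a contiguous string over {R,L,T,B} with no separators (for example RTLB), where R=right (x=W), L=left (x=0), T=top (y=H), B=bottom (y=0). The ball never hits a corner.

Final position: (0,8)
Wall sequence: RTL

1. t=1 → R at (9,7); v=(-1,1)
2. t=5 → T at (4,12); v=(-1,-1)
3. t=4 → L at (0,8); v=(1,-1)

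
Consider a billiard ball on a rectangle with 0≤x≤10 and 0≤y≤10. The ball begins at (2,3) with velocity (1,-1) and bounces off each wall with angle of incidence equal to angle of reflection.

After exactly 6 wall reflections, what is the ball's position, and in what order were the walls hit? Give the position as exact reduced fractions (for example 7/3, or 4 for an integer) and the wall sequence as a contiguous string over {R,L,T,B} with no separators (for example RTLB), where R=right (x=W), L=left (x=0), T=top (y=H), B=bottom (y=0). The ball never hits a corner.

1. t=3 → B at (5,0); v=(1,1)
2. t=5 → R at (10,5); v=(-1,1)
3. t=5 → T at (5,10); v=(-1,-1)
4. t=5 → L at (0,5); v=(1,-1)
5. t=5 → B at (5,0); v=(1,1)
6. t=5 → R at (10,5); v=(-1,1)

Final position: (10,5)
Wall sequence: BRTLBR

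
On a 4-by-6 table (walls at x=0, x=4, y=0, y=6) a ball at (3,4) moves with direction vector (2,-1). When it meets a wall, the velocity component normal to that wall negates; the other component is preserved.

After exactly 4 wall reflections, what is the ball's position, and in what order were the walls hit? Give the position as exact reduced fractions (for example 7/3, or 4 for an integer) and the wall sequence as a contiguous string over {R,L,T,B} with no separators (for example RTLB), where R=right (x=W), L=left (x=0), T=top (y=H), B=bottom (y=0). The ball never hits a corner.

1. t=1/2 → R at (4,7/2); v=(-2,-1)
2. t=2 → L at (0,3/2); v=(2,-1)
3. t=3/2 → B at (3,0); v=(2,1)
4. t=1/2 → R at (4,1/2); v=(-2,1)

Final position: (4,1/2)
Wall sequence: RLBR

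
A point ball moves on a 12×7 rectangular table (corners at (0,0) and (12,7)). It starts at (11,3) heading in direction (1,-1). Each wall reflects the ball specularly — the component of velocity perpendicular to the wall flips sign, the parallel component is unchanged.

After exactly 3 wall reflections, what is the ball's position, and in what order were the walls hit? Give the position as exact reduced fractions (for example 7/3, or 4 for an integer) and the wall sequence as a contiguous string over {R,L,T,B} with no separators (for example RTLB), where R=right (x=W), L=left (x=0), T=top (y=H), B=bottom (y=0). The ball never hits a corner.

1. t=1 → R at (12,2); v=(-1,-1)
2. t=2 → B at (10,0); v=(-1,1)
3. t=7 → T at (3,7); v=(-1,-1)

Final position: (3,7)
Wall sequence: RBT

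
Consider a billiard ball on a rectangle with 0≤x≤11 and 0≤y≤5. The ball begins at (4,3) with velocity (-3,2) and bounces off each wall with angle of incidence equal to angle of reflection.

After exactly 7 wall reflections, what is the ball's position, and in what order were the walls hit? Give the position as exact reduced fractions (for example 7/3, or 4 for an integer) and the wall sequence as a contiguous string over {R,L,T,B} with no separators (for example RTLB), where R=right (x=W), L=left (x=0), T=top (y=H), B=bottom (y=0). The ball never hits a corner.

Final position: (0,1/3)
Wall sequence: TLBRTBL

1. t=1 → T at (1,5); v=(-3,-2)
2. t=1/3 → L at (0,13/3); v=(3,-2)
3. t=13/6 → B at (13/2,0); v=(3,2)
4. t=3/2 → R at (11,3); v=(-3,2)
5. t=1 → T at (8,5); v=(-3,-2)
6. t=5/2 → B at (1/2,0); v=(-3,2)
7. t=1/6 → L at (0,1/3); v=(3,2)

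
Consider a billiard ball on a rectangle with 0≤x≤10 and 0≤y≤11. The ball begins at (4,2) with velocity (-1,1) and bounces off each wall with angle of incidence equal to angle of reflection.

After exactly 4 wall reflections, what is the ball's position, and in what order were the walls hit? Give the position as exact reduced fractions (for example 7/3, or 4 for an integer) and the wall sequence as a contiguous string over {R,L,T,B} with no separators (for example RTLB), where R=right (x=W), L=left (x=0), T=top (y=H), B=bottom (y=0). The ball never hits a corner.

1. t=4 → L at (0,6); v=(1,1)
2. t=5 → T at (5,11); v=(1,-1)
3. t=5 → R at (10,6); v=(-1,-1)
4. t=6 → B at (4,0); v=(-1,1)

Final position: (4,0)
Wall sequence: LTRB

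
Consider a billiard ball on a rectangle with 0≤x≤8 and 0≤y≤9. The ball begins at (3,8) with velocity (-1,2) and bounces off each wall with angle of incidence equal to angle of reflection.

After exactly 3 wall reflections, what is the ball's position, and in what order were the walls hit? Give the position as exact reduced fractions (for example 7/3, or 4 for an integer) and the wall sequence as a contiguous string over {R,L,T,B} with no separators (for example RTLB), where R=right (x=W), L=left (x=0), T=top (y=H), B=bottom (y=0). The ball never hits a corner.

1. t=1/2 → T at (5/2,9); v=(-1,-2)
2. t=5/2 → L at (0,4); v=(1,-2)
3. t=2 → B at (2,0); v=(1,2)

Final position: (2,0)
Wall sequence: TLB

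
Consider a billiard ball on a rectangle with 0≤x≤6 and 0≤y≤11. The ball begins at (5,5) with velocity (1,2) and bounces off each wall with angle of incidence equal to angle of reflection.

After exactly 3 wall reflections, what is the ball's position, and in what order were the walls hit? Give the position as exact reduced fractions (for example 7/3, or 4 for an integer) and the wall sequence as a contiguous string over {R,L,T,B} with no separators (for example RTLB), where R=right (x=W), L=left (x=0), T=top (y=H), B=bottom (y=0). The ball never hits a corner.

1. t=1 → R at (6,7); v=(-1,2)
2. t=2 → T at (4,11); v=(-1,-2)
3. t=4 → L at (0,3); v=(1,-2)

Final position: (0,3)
Wall sequence: RTL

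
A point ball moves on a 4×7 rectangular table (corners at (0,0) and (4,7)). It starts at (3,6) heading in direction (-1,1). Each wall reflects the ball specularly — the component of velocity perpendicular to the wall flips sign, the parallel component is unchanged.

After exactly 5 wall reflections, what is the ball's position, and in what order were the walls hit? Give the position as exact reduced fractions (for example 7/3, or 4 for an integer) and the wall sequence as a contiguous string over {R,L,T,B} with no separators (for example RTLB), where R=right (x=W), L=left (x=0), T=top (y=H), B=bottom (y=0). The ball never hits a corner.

Final position: (0,3)
Wall sequence: TLRBL

1. t=1 → T at (2,7); v=(-1,-1)
2. t=2 → L at (0,5); v=(1,-1)
3. t=4 → R at (4,1); v=(-1,-1)
4. t=1 → B at (3,0); v=(-1,1)
5. t=3 → L at (0,3); v=(1,1)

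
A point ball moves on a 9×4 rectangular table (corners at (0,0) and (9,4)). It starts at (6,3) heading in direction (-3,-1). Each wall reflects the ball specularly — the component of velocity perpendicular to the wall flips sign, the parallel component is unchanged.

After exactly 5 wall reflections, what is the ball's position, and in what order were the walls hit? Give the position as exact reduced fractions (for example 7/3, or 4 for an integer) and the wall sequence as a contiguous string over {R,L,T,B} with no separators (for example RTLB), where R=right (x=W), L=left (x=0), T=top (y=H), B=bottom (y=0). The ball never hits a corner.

1. t=2 → L at (0,1); v=(3,-1)
2. t=1 → B at (3,0); v=(3,1)
3. t=2 → R at (9,2); v=(-3,1)
4. t=2 → T at (3,4); v=(-3,-1)
5. t=1 → L at (0,3); v=(3,-1)

Final position: (0,3)
Wall sequence: LBRTL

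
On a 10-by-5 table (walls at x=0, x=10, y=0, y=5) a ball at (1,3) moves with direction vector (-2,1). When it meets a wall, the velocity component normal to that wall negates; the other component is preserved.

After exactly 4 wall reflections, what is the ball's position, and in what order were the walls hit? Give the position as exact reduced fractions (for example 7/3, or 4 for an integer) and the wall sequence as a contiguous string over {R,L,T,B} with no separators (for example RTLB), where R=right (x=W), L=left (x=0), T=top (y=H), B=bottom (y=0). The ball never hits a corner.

Final position: (7,0)
Wall sequence: LTRB

1. t=1/2 → L at (0,7/2); v=(2,1)
2. t=3/2 → T at (3,5); v=(2,-1)
3. t=7/2 → R at (10,3/2); v=(-2,-1)
4. t=3/2 → B at (7,0); v=(-2,1)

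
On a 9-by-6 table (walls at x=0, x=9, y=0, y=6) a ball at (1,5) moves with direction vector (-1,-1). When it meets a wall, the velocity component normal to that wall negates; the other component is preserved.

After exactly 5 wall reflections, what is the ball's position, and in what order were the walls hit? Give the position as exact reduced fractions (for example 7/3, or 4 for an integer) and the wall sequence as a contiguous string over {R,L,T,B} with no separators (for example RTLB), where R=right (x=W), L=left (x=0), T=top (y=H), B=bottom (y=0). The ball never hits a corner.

1. t=1 → L at (0,4); v=(1,-1)
2. t=4 → B at (4,0); v=(1,1)
3. t=5 → R at (9,5); v=(-1,1)
4. t=1 → T at (8,6); v=(-1,-1)
5. t=6 → B at (2,0); v=(-1,1)

Final position: (2,0)
Wall sequence: LBRTB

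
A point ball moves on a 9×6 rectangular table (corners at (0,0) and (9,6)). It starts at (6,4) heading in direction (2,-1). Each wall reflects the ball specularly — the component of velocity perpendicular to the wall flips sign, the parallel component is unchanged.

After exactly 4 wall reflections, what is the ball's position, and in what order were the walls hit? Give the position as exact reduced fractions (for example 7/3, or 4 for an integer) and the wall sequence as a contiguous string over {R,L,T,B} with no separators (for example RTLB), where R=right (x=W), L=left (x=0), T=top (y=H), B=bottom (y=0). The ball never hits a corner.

1. t=3/2 → R at (9,5/2); v=(-2,-1)
2. t=5/2 → B at (4,0); v=(-2,1)
3. t=2 → L at (0,2); v=(2,1)
4. t=4 → T at (8,6); v=(2,-1)

Final position: (8,6)
Wall sequence: RBLT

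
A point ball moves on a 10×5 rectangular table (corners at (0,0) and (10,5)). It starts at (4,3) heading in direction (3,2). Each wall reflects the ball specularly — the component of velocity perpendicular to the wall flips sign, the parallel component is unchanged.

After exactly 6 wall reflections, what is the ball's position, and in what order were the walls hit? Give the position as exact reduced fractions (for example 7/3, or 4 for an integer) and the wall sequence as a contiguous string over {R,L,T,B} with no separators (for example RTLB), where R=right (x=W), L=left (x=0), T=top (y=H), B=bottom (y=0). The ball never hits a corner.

1. t=1 → T at (7,5); v=(3,-2)
2. t=1 → R at (10,3); v=(-3,-2)
3. t=3/2 → B at (11/2,0); v=(-3,2)
4. t=11/6 → L at (0,11/3); v=(3,2)
5. t=2/3 → T at (2,5); v=(3,-2)
6. t=5/2 → B at (19/2,0); v=(3,2)

Final position: (19/2,0)
Wall sequence: TRBLTB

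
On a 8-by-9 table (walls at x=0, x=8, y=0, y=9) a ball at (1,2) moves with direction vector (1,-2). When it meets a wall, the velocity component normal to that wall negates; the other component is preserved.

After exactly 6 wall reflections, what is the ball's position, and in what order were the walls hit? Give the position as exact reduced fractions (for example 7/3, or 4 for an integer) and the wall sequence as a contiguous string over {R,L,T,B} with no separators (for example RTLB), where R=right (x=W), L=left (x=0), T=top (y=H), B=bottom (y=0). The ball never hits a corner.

1. t=1 → B at (2,0); v=(1,2)
2. t=9/2 → T at (13/2,9); v=(1,-2)
3. t=3/2 → R at (8,6); v=(-1,-2)
4. t=3 → B at (5,0); v=(-1,2)
5. t=9/2 → T at (1/2,9); v=(-1,-2)
6. t=1/2 → L at (0,8); v=(1,-2)

Final position: (0,8)
Wall sequence: BTRBTL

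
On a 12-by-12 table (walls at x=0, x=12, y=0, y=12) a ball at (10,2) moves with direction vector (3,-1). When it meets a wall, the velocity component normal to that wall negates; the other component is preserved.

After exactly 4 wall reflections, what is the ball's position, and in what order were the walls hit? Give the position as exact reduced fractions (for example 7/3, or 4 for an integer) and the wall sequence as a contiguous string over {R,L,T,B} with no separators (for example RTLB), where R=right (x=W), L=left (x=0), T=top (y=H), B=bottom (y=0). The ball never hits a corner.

Final position: (12,20/3)
Wall sequence: RBLR

1. t=2/3 → R at (12,4/3); v=(-3,-1)
2. t=4/3 → B at (8,0); v=(-3,1)
3. t=8/3 → L at (0,8/3); v=(3,1)
4. t=4 → R at (12,20/3); v=(-3,1)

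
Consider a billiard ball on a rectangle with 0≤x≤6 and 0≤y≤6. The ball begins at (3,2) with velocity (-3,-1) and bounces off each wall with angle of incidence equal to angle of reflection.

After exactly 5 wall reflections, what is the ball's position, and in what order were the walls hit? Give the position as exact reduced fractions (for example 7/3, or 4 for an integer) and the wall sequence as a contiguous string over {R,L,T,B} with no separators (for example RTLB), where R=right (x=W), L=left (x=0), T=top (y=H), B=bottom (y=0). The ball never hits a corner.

Final position: (6,5)
Wall sequence: LBRLR

1. t=1 → L at (0,1); v=(3,-1)
2. t=1 → B at (3,0); v=(3,1)
3. t=1 → R at (6,1); v=(-3,1)
4. t=2 → L at (0,3); v=(3,1)
5. t=2 → R at (6,5); v=(-3,1)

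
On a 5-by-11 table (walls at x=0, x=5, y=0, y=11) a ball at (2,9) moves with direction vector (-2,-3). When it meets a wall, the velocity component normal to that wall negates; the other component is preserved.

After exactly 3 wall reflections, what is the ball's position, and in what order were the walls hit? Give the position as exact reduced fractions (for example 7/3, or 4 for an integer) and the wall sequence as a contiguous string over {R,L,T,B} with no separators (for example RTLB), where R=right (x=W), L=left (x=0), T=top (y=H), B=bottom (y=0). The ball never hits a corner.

1. t=1 → L at (0,6); v=(2,-3)
2. t=2 → B at (4,0); v=(2,3)
3. t=1/2 → R at (5,3/2); v=(-2,3)

Final position: (5,3/2)
Wall sequence: LBR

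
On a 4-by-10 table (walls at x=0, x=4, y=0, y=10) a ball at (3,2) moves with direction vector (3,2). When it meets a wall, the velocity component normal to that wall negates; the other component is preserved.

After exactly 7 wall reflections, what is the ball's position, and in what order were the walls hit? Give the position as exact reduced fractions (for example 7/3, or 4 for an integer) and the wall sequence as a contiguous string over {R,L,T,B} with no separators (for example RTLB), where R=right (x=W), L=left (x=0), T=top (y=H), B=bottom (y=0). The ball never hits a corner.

Final position: (0,4)
Wall sequence: RLRTLRL

1. t=1/3 → R at (4,8/3); v=(-3,2)
2. t=4/3 → L at (0,16/3); v=(3,2)
3. t=4/3 → R at (4,8); v=(-3,2)
4. t=1 → T at (1,10); v=(-3,-2)
5. t=1/3 → L at (0,28/3); v=(3,-2)
6. t=4/3 → R at (4,20/3); v=(-3,-2)
7. t=4/3 → L at (0,4); v=(3,-2)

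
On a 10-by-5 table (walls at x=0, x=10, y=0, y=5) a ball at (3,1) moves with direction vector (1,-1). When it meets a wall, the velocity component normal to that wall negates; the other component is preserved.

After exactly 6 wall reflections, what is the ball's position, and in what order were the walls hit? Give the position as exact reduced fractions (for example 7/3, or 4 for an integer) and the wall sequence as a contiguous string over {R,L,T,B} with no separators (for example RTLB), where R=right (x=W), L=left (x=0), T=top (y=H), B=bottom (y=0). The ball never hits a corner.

1. t=1 → B at (4,0); v=(1,1)
2. t=5 → T at (9,5); v=(1,-1)
3. t=1 → R at (10,4); v=(-1,-1)
4. t=4 → B at (6,0); v=(-1,1)
5. t=5 → T at (1,5); v=(-1,-1)
6. t=1 → L at (0,4); v=(1,-1)

Final position: (0,4)
Wall sequence: BTRBTL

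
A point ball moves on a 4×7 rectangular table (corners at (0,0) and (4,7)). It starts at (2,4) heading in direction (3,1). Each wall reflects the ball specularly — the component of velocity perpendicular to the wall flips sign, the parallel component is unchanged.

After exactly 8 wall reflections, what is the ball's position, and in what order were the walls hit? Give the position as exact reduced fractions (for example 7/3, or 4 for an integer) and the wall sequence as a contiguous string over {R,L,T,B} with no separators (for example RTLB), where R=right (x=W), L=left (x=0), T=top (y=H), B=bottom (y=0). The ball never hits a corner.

Final position: (4,4/3)
Wall sequence: RLTRLRLR

1. t=2/3 → R at (4,14/3); v=(-3,1)
2. t=4/3 → L at (0,6); v=(3,1)
3. t=1 → T at (3,7); v=(3,-1)
4. t=1/3 → R at (4,20/3); v=(-3,-1)
5. t=4/3 → L at (0,16/3); v=(3,-1)
6. t=4/3 → R at (4,4); v=(-3,-1)
7. t=4/3 → L at (0,8/3); v=(3,-1)
8. t=4/3 → R at (4,4/3); v=(-3,-1)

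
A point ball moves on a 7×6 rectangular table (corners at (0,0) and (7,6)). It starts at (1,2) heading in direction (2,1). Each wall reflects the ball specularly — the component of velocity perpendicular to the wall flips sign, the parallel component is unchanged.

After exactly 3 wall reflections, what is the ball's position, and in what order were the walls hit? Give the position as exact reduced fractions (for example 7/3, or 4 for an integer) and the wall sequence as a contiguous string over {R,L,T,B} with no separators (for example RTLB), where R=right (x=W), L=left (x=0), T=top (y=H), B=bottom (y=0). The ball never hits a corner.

1. t=3 → R at (7,5); v=(-2,1)
2. t=1 → T at (5,6); v=(-2,-1)
3. t=5/2 → L at (0,7/2); v=(2,-1)

Final position: (0,7/2)
Wall sequence: RTL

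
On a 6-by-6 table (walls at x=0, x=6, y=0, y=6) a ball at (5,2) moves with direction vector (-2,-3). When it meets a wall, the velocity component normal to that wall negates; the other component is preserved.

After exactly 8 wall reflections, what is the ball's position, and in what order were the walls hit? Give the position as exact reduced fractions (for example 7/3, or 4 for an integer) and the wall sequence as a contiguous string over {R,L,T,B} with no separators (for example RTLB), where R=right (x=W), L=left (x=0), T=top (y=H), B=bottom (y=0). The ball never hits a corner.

1. t=2/3 → B at (11/3,0); v=(-2,3)
2. t=11/6 → L at (0,11/2); v=(2,3)
3. t=1/6 → T at (1/3,6); v=(2,-3)
4. t=2 → B at (13/3,0); v=(2,3)
5. t=5/6 → R at (6,5/2); v=(-2,3)
6. t=7/6 → T at (11/3,6); v=(-2,-3)
7. t=11/6 → L at (0,1/2); v=(2,-3)
8. t=1/6 → B at (1/3,0); v=(2,3)

Final position: (1/3,0)
Wall sequence: BLTBRTLB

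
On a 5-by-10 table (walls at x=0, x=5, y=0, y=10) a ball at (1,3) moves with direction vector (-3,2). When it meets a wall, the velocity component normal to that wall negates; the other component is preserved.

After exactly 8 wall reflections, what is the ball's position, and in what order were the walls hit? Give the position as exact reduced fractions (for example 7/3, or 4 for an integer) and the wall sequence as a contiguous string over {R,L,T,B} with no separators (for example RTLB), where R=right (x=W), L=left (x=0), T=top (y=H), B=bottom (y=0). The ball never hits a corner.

Final position: (5,1/3)
Wall sequence: LRTLRLBR

1. t=1/3 → L at (0,11/3); v=(3,2)
2. t=5/3 → R at (5,7); v=(-3,2)
3. t=3/2 → T at (1/2,10); v=(-3,-2)
4. t=1/6 → L at (0,29/3); v=(3,-2)
5. t=5/3 → R at (5,19/3); v=(-3,-2)
6. t=5/3 → L at (0,3); v=(3,-2)
7. t=3/2 → B at (9/2,0); v=(3,2)
8. t=1/6 → R at (5,1/3); v=(-3,2)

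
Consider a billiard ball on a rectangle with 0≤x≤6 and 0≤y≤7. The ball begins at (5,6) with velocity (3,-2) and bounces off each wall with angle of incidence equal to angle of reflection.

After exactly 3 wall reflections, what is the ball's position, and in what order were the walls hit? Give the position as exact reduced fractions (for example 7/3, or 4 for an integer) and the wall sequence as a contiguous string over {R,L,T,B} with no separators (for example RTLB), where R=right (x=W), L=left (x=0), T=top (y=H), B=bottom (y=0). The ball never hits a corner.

Final position: (2,0)
Wall sequence: RLB

1. t=1/3 → R at (6,16/3); v=(-3,-2)
2. t=2 → L at (0,4/3); v=(3,-2)
3. t=2/3 → B at (2,0); v=(3,2)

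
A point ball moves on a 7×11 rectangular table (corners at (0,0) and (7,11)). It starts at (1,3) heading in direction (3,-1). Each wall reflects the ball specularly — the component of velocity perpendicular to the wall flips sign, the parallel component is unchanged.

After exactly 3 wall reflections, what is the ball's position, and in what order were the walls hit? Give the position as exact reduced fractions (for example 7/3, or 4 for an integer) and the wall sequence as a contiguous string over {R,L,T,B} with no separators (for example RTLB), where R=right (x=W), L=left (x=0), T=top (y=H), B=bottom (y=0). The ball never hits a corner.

1. t=2 → R at (7,1); v=(-3,-1)
2. t=1 → B at (4,0); v=(-3,1)
3. t=4/3 → L at (0,4/3); v=(3,1)

Final position: (0,4/3)
Wall sequence: RBL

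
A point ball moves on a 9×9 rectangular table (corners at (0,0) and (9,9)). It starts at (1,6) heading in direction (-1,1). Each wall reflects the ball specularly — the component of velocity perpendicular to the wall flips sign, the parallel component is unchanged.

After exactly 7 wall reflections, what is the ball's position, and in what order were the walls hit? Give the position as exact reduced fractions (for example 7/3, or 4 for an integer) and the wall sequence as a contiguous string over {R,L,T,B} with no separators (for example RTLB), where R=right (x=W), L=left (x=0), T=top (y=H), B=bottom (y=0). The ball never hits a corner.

Final position: (9,2)
Wall sequence: LTRBLTR

1. t=1 → L at (0,7); v=(1,1)
2. t=2 → T at (2,9); v=(1,-1)
3. t=7 → R at (9,2); v=(-1,-1)
4. t=2 → B at (7,0); v=(-1,1)
5. t=7 → L at (0,7); v=(1,1)
6. t=2 → T at (2,9); v=(1,-1)
7. t=7 → R at (9,2); v=(-1,-1)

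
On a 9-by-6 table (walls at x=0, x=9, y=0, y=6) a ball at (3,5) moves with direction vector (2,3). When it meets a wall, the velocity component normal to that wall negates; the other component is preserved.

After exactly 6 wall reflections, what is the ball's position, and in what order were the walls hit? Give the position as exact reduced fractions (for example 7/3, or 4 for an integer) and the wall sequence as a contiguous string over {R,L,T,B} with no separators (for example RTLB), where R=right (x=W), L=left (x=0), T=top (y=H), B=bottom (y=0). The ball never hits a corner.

Final position: (0,7/2)
Wall sequence: TBRTBL

1. t=1/3 → T at (11/3,6); v=(2,-3)
2. t=2 → B at (23/3,0); v=(2,3)
3. t=2/3 → R at (9,2); v=(-2,3)
4. t=4/3 → T at (19/3,6); v=(-2,-3)
5. t=2 → B at (7/3,0); v=(-2,3)
6. t=7/6 → L at (0,7/2); v=(2,3)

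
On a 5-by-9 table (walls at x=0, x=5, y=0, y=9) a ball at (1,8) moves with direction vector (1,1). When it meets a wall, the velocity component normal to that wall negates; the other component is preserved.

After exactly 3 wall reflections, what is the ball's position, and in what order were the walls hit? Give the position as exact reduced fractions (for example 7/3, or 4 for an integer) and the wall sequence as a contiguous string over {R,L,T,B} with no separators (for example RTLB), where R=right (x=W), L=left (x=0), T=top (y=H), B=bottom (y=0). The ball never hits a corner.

1. t=1 → T at (2,9); v=(1,-1)
2. t=3 → R at (5,6); v=(-1,-1)
3. t=5 → L at (0,1); v=(1,-1)

Final position: (0,1)
Wall sequence: TRL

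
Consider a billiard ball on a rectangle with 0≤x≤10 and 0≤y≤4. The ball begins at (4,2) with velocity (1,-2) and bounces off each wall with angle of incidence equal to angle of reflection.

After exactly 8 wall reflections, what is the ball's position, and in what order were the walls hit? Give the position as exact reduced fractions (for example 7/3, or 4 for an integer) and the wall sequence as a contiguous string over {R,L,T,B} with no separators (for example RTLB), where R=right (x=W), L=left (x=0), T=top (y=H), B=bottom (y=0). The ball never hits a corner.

1. t=1 → B at (5,0); v=(1,2)
2. t=2 → T at (7,4); v=(1,-2)
3. t=2 → B at (9,0); v=(1,2)
4. t=1 → R at (10,2); v=(-1,2)
5. t=1 → T at (9,4); v=(-1,-2)
6. t=2 → B at (7,0); v=(-1,2)
7. t=2 → T at (5,4); v=(-1,-2)
8. t=2 → B at (3,0); v=(-1,2)

Final position: (3,0)
Wall sequence: BTBRTBTB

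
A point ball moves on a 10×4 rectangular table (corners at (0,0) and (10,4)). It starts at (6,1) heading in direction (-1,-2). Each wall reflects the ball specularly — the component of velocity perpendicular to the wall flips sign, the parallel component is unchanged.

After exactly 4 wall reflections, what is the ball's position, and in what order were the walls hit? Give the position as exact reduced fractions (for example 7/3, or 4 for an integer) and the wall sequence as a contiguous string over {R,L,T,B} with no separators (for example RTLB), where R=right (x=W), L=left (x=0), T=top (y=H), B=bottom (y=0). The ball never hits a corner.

Final position: (0,3)
Wall sequence: BTBL

1. t=1/2 → B at (11/2,0); v=(-1,2)
2. t=2 → T at (7/2,4); v=(-1,-2)
3. t=2 → B at (3/2,0); v=(-1,2)
4. t=3/2 → L at (0,3); v=(1,2)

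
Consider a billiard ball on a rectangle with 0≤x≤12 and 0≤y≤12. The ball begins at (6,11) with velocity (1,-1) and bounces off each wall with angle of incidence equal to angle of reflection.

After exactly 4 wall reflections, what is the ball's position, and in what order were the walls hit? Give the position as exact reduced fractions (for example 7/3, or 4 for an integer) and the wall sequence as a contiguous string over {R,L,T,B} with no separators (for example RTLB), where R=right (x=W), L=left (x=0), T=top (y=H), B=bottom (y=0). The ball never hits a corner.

1. t=6 → R at (12,5); v=(-1,-1)
2. t=5 → B at (7,0); v=(-1,1)
3. t=7 → L at (0,7); v=(1,1)
4. t=5 → T at (5,12); v=(1,-1)

Final position: (5,12)
Wall sequence: RBLT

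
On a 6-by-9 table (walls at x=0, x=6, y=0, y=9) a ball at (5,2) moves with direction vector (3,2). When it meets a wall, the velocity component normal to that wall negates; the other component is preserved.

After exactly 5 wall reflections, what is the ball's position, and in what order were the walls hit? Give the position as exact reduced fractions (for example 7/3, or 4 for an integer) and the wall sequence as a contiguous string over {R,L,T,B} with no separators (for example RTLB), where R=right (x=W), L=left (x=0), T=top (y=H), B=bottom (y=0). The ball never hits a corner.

1. t=1/3 → R at (6,8/3); v=(-3,2)
2. t=2 → L at (0,20/3); v=(3,2)
3. t=7/6 → T at (7/2,9); v=(3,-2)
4. t=5/6 → R at (6,22/3); v=(-3,-2)
5. t=2 → L at (0,10/3); v=(3,-2)

Final position: (0,10/3)
Wall sequence: RLTRL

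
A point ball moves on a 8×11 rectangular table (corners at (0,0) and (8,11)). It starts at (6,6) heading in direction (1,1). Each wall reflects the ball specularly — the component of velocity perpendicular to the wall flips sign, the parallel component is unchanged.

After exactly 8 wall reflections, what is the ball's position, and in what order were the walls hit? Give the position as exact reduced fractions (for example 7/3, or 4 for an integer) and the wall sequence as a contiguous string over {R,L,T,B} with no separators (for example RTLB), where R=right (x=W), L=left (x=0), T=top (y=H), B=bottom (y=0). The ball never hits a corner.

Final position: (8,4)
Wall sequence: RTLBRLTR

1. t=2 → R at (8,8); v=(-1,1)
2. t=3 → T at (5,11); v=(-1,-1)
3. t=5 → L at (0,6); v=(1,-1)
4. t=6 → B at (6,0); v=(1,1)
5. t=2 → R at (8,2); v=(-1,1)
6. t=8 → L at (0,10); v=(1,1)
7. t=1 → T at (1,11); v=(1,-1)
8. t=7 → R at (8,4); v=(-1,-1)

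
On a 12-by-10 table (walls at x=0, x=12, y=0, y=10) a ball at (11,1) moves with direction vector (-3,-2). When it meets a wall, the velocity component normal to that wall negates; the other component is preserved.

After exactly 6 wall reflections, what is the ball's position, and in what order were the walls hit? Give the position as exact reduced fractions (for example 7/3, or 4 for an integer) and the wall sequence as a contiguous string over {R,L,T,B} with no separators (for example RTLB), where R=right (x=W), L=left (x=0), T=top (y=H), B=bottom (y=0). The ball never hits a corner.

Final position: (0,7/3)
Wall sequence: BLTRBL

1. t=1/2 → B at (19/2,0); v=(-3,2)
2. t=19/6 → L at (0,19/3); v=(3,2)
3. t=11/6 → T at (11/2,10); v=(3,-2)
4. t=13/6 → R at (12,17/3); v=(-3,-2)
5. t=17/6 → B at (7/2,0); v=(-3,2)
6. t=7/6 → L at (0,7/3); v=(3,2)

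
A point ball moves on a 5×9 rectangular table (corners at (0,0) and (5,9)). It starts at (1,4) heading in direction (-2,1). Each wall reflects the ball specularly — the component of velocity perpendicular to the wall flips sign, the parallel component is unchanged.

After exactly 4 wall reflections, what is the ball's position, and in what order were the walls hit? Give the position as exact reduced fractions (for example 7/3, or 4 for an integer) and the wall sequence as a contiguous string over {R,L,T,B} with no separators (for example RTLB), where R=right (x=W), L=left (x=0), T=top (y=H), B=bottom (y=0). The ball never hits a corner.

Final position: (0,17/2)
Wall sequence: LRTL

1. t=1/2 → L at (0,9/2); v=(2,1)
2. t=5/2 → R at (5,7); v=(-2,1)
3. t=2 → T at (1,9); v=(-2,-1)
4. t=1/2 → L at (0,17/2); v=(2,-1)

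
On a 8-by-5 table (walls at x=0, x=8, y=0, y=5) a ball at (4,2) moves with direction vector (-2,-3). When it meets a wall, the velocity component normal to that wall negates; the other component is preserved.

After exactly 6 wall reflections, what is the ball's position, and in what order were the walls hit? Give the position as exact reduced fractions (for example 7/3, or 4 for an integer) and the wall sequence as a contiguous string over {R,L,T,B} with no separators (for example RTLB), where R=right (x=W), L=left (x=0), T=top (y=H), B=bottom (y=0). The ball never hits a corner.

1. t=2/3 → B at (8/3,0); v=(-2,3)
2. t=4/3 → L at (0,4); v=(2,3)
3. t=1/3 → T at (2/3,5); v=(2,-3)
4. t=5/3 → B at (4,0); v=(2,3)
5. t=5/3 → T at (22/3,5); v=(2,-3)
6. t=1/3 → R at (8,4); v=(-2,-3)

Final position: (8,4)
Wall sequence: BLTBTR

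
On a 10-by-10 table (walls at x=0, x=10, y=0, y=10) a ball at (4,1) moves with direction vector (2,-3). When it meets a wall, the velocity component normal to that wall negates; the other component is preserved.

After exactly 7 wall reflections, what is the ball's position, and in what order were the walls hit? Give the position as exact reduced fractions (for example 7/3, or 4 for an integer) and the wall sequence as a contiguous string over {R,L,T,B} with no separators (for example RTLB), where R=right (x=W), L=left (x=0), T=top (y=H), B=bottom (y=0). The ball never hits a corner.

Final position: (10,2)
Wall sequence: BRTBLTR

1. t=1/3 → B at (14/3,0); v=(2,3)
2. t=8/3 → R at (10,8); v=(-2,3)
3. t=2/3 → T at (26/3,10); v=(-2,-3)
4. t=10/3 → B at (2,0); v=(-2,3)
5. t=1 → L at (0,3); v=(2,3)
6. t=7/3 → T at (14/3,10); v=(2,-3)
7. t=8/3 → R at (10,2); v=(-2,-3)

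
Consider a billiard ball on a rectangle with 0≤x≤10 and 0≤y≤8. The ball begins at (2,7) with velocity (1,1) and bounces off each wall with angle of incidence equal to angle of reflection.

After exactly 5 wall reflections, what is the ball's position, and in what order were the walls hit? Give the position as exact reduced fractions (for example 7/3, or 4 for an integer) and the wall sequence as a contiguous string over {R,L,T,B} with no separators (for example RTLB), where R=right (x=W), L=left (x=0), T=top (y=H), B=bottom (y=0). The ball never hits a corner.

Final position: (0,7)
Wall sequence: TRBTL

1. t=1 → T at (3,8); v=(1,-1)
2. t=7 → R at (10,1); v=(-1,-1)
3. t=1 → B at (9,0); v=(-1,1)
4. t=8 → T at (1,8); v=(-1,-1)
5. t=1 → L at (0,7); v=(1,-1)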